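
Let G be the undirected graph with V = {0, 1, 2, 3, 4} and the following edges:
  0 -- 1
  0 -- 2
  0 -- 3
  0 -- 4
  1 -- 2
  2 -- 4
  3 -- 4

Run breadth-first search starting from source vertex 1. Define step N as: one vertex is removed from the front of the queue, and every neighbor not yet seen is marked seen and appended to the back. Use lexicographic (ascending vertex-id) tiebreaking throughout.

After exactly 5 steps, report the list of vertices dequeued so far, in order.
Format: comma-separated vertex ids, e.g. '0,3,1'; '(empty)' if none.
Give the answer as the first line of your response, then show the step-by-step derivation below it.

1,0,2,3,4

step 1: dequeue 1; queue=[0,2]; order=1
step 2: dequeue 0; queue=[2,3,4]; order=1,0
step 3: dequeue 2; queue=[3,4]; order=1,0,2
step 4: dequeue 3; queue=[4]; order=1,0,2,3
step 5: dequeue 4; queue=[(empty)]; order=1,0,2,3,4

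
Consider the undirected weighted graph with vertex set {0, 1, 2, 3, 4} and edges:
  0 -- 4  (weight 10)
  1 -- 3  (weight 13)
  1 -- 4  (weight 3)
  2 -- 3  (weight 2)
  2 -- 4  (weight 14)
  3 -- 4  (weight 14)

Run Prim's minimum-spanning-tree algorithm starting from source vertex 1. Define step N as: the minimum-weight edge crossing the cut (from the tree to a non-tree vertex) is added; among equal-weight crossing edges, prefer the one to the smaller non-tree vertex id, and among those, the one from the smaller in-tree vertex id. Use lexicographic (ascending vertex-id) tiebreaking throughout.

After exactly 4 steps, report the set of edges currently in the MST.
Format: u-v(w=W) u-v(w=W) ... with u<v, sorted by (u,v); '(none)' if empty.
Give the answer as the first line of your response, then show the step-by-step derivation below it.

0-4(w=10) 1-3(w=13) 1-4(w=3) 2-3(w=2)

step 1: add edge 1-4 (w=3); MST = {1-4(w=3)}
step 2: add edge 0-4 (w=10); MST = {0-4(w=10) 1-4(w=3)}
step 3: add edge 1-3 (w=13); MST = {0-4(w=10) 1-3(w=13) 1-4(w=3)}
step 4: add edge 2-3 (w=2); MST = {0-4(w=10) 1-3(w=13) 1-4(w=3) 2-3(w=2)}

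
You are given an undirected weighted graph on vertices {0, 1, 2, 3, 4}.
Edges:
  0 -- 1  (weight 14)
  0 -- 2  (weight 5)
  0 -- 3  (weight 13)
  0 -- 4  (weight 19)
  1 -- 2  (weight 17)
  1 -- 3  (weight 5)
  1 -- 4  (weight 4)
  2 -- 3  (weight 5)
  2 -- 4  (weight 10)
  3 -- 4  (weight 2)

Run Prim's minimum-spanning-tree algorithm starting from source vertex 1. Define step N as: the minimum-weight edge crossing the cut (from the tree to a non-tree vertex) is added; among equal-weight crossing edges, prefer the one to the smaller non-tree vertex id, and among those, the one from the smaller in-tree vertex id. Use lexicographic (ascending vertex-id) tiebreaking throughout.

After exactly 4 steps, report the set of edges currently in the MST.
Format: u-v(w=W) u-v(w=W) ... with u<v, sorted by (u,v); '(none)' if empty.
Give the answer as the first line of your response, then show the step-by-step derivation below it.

0-2(w=5) 1-4(w=4) 2-3(w=5) 3-4(w=2)

step 1: add edge 1-4 (w=4); MST = {1-4(w=4)}
step 2: add edge 3-4 (w=2); MST = {1-4(w=4) 3-4(w=2)}
step 3: add edge 2-3 (w=5); MST = {1-4(w=4) 2-3(w=5) 3-4(w=2)}
step 4: add edge 0-2 (w=5); MST = {0-2(w=5) 1-4(w=4) 2-3(w=5) 3-4(w=2)}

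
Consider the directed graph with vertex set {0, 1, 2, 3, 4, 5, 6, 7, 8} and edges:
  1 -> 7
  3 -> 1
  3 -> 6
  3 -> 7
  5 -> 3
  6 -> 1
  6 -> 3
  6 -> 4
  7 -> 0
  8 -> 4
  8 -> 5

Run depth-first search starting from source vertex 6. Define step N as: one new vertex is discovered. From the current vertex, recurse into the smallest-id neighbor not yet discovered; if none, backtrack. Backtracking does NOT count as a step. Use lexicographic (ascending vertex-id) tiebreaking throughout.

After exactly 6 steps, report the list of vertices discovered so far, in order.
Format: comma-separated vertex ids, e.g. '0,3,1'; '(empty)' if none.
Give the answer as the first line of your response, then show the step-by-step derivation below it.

6,1,7,0,3,4

step 1: discover 6; path=6; order=6
step 2: discover 1; path=6>1; order=6,1
step 3: discover 7; path=6>1>7; order=6,1,7
step 4: discover 0; path=6>1>7>0; order=6,1,7,0
step 5: discover 3; path=6>3; order=6,1,7,0,3
step 6: discover 4; path=6>4; order=6,1,7,0,3,4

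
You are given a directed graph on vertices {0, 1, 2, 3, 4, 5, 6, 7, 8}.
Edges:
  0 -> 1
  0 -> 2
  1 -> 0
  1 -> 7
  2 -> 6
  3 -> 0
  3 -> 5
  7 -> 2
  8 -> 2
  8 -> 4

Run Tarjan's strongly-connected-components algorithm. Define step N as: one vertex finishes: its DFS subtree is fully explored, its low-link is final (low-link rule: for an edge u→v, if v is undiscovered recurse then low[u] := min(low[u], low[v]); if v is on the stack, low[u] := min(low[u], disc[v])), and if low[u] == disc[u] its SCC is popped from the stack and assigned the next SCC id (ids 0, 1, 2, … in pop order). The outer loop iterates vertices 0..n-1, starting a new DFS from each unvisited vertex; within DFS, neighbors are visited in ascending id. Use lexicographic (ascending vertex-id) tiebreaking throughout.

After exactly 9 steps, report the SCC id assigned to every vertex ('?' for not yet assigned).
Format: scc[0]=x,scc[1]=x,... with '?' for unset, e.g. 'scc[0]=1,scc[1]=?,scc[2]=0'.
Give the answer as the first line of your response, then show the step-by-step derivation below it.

scc[0]=3,scc[1]=3,scc[2]=1,scc[3]=5,scc[4]=6,scc[5]=4,scc[6]=0,scc[7]=2,scc[8]=7

step 1: low=(low[0]=0,low[1]=0,low[2]=3,low[3]=?,low[4]=?,low[5]=?,low[6]=4,low[7]=2,low[8]=?); scc=(scc[0]=?,scc[1]=?,scc[2]=?,scc[3]=?,scc[4]=?,scc[5]=?,scc[6]=0,scc[7]=?,scc[8]=?)
step 2: low=(low[0]=0,low[1]=0,low[2]=3,low[3]=?,low[4]=?,low[5]=?,low[6]=4,low[7]=2,low[8]=?); scc=(scc[0]=?,scc[1]=?,scc[2]=1,scc[3]=?,scc[4]=?,scc[5]=?,scc[6]=0,scc[7]=?,scc[8]=?)
step 3: low=(low[0]=0,low[1]=0,low[2]=3,low[3]=?,low[4]=?,low[5]=?,low[6]=4,low[7]=2,low[8]=?); scc=(scc[0]=?,scc[1]=?,scc[2]=1,scc[3]=?,scc[4]=?,scc[5]=?,scc[6]=0,scc[7]=2,scc[8]=?)
step 4: low=(low[0]=0,low[1]=0,low[2]=3,low[3]=?,low[4]=?,low[5]=?,low[6]=4,low[7]=2,low[8]=?); scc=(scc[0]=?,scc[1]=?,scc[2]=1,scc[3]=?,scc[4]=?,scc[5]=?,scc[6]=0,scc[7]=2,scc[8]=?)
step 5: low=(low[0]=0,low[1]=0,low[2]=3,low[3]=?,low[4]=?,low[5]=?,low[6]=4,low[7]=2,low[8]=?); scc=(scc[0]=3,scc[1]=3,scc[2]=1,scc[3]=?,scc[4]=?,scc[5]=?,scc[6]=0,scc[7]=2,scc[8]=?)
step 6: low=(low[0]=0,low[1]=0,low[2]=3,low[3]=5,low[4]=?,low[5]=6,low[6]=4,low[7]=2,low[8]=?); scc=(scc[0]=3,scc[1]=3,scc[2]=1,scc[3]=?,scc[4]=?,scc[5]=4,scc[6]=0,scc[7]=2,scc[8]=?)
step 7: low=(low[0]=0,low[1]=0,low[2]=3,low[3]=5,low[4]=?,low[5]=6,low[6]=4,low[7]=2,low[8]=?); scc=(scc[0]=3,scc[1]=3,scc[2]=1,scc[3]=5,scc[4]=?,scc[5]=4,scc[6]=0,scc[7]=2,scc[8]=?)
step 8: low=(low[0]=0,low[1]=0,low[2]=3,low[3]=5,low[4]=7,low[5]=6,low[6]=4,low[7]=2,low[8]=?); scc=(scc[0]=3,scc[1]=3,scc[2]=1,scc[3]=5,scc[4]=6,scc[5]=4,scc[6]=0,scc[7]=2,scc[8]=?)
step 9: low=(low[0]=0,low[1]=0,low[2]=3,low[3]=5,low[4]=7,low[5]=6,low[6]=4,low[7]=2,low[8]=8); scc=(scc[0]=3,scc[1]=3,scc[2]=1,scc[3]=5,scc[4]=6,scc[5]=4,scc[6]=0,scc[7]=2,scc[8]=7)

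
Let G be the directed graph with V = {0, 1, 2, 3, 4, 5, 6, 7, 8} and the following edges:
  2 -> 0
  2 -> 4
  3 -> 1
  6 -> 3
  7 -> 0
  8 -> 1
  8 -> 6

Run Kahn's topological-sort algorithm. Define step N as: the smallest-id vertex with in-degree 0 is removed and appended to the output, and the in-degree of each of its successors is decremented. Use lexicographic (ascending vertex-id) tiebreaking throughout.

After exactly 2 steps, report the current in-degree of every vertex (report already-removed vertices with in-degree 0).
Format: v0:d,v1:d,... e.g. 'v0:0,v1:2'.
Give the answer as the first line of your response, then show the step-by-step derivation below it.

v0:1,v1:2,v2:0,v3:1,v4:0,v5:0,v6:1,v7:0,v8:0

step 1: output 2; order=[2]; indeg=(1,2,0,1,0,0,1,0,0)
step 2: output 4; order=[2,4]; indeg=(1,2,0,1,0,0,1,0,0)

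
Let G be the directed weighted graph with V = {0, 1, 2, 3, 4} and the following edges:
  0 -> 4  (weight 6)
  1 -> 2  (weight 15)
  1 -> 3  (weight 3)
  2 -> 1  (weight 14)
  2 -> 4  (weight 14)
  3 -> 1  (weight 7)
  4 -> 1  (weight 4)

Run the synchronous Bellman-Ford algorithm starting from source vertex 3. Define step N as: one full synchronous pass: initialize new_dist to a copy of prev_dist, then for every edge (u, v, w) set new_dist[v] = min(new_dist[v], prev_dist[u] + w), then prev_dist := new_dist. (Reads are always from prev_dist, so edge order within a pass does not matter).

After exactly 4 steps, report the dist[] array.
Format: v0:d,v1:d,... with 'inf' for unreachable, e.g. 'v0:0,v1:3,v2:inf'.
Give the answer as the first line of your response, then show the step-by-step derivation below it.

v0:inf,v1:7,v2:22,v3:0,v4:36

step 1: dist = v0:inf,v1:7,v2:inf,v3:0,v4:inf
step 2: dist = v0:inf,v1:7,v2:22,v3:0,v4:inf
step 3: dist = v0:inf,v1:7,v2:22,v3:0,v4:36
step 4: dist = v0:inf,v1:7,v2:22,v3:0,v4:36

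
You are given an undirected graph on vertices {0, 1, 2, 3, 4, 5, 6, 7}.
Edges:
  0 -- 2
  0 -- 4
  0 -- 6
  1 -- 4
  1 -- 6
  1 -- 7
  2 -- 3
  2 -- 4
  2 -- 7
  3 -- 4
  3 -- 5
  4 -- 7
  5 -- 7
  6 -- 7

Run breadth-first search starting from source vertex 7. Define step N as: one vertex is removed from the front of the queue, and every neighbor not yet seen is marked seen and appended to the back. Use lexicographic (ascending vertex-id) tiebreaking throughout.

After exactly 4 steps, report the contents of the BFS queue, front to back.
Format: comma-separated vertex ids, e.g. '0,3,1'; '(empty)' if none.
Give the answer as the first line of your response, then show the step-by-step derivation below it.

5,6,0,3

step 1: dequeue 7; queue=[1,2,4,5,6]; order=7
step 2: dequeue 1; queue=[2,4,5,6]; order=7,1
step 3: dequeue 2; queue=[4,5,6,0,3]; order=7,1,2
step 4: dequeue 4; queue=[5,6,0,3]; order=7,1,2,4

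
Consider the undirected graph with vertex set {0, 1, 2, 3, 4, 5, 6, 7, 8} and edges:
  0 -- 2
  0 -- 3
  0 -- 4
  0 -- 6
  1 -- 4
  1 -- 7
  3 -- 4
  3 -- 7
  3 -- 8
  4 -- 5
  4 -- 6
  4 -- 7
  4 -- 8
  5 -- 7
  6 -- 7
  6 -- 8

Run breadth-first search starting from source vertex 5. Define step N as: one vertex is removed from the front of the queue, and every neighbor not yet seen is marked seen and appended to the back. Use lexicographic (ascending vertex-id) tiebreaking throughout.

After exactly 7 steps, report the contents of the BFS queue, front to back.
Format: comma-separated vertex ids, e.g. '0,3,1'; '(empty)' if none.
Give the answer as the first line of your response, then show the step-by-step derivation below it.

8,2

step 1: dequeue 5; queue=[4,7]; order=5
step 2: dequeue 4; queue=[7,0,1,3,6,8]; order=5,4
step 3: dequeue 7; queue=[0,1,3,6,8]; order=5,4,7
step 4: dequeue 0; queue=[1,3,6,8,2]; order=5,4,7,0
step 5: dequeue 1; queue=[3,6,8,2]; order=5,4,7,0,1
step 6: dequeue 3; queue=[6,8,2]; order=5,4,7,0,1,3
step 7: dequeue 6; queue=[8,2]; order=5,4,7,0,1,3,6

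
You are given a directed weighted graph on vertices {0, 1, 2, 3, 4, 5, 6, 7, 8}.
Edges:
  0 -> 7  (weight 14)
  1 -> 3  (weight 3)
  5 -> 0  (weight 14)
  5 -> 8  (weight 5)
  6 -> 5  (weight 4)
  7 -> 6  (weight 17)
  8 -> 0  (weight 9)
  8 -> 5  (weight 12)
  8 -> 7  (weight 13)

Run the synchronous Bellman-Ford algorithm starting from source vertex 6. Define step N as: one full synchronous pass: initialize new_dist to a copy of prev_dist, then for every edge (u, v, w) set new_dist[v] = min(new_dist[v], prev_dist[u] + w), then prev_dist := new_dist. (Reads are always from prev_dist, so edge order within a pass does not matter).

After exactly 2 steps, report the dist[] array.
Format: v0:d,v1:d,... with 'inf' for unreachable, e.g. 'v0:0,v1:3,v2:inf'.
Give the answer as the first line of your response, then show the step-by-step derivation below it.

v0:18,v1:inf,v2:inf,v3:inf,v4:inf,v5:4,v6:0,v7:inf,v8:9

step 1: dist = v0:inf,v1:inf,v2:inf,v3:inf,v4:inf,v5:4,v6:0,v7:inf,v8:inf
step 2: dist = v0:18,v1:inf,v2:inf,v3:inf,v4:inf,v5:4,v6:0,v7:inf,v8:9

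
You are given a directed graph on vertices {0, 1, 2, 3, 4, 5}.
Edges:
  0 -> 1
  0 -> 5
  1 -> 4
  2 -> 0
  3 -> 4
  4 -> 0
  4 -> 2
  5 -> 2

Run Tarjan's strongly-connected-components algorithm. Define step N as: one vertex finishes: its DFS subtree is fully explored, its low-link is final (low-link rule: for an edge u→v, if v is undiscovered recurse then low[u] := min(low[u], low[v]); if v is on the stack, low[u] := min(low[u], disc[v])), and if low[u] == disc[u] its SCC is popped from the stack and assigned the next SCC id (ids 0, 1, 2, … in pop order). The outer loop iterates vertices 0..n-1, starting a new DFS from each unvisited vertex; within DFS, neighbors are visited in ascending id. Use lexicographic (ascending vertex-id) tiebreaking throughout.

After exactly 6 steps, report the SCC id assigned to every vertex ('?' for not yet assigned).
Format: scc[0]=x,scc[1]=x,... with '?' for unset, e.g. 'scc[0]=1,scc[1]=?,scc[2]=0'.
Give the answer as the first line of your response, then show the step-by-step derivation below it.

scc[0]=0,scc[1]=0,scc[2]=0,scc[3]=1,scc[4]=0,scc[5]=0

step 1: low=(low[0]=0,low[1]=1,low[2]=0,low[3]=?,low[4]=0,low[5]=?); scc=(scc[0]=?,scc[1]=?,scc[2]=?,scc[3]=?,scc[4]=?,scc[5]=?)
step 2: low=(low[0]=0,low[1]=1,low[2]=0,low[3]=?,low[4]=0,low[5]=?); scc=(scc[0]=?,scc[1]=?,scc[2]=?,scc[3]=?,scc[4]=?,scc[5]=?)
step 3: low=(low[0]=0,low[1]=0,low[2]=0,low[3]=?,low[4]=0,low[5]=?); scc=(scc[0]=?,scc[1]=?,scc[2]=?,scc[3]=?,scc[4]=?,scc[5]=?)
step 4: low=(low[0]=0,low[1]=0,low[2]=0,low[3]=?,low[4]=0,low[5]=3); scc=(scc[0]=?,scc[1]=?,scc[2]=?,scc[3]=?,scc[4]=?,scc[5]=?)
step 5: low=(low[0]=0,low[1]=0,low[2]=0,low[3]=?,low[4]=0,low[5]=3); scc=(scc[0]=0,scc[1]=0,scc[2]=0,scc[3]=?,scc[4]=0,scc[5]=0)
step 6: low=(low[0]=0,low[1]=0,low[2]=0,low[3]=5,low[4]=0,low[5]=3); scc=(scc[0]=0,scc[1]=0,scc[2]=0,scc[3]=1,scc[4]=0,scc[5]=0)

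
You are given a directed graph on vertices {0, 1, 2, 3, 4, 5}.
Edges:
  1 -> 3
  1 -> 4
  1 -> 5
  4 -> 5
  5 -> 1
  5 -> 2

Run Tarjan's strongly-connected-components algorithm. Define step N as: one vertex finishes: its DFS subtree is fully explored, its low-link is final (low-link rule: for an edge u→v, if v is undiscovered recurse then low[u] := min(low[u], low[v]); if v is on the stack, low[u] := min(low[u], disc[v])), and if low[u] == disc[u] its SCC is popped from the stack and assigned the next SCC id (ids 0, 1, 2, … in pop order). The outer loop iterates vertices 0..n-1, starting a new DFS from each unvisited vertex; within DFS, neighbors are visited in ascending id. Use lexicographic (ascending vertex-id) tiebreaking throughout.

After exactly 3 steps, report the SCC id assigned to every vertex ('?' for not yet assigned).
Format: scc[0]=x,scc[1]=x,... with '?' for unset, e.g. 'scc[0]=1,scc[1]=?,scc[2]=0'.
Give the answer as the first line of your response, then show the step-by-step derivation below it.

scc[0]=0,scc[1]=?,scc[2]=2,scc[3]=1,scc[4]=?,scc[5]=?

step 1: low=(low[0]=0,low[1]=?,low[2]=?,low[3]=?,low[4]=?,low[5]=?); scc=(scc[0]=0,scc[1]=?,scc[2]=?,scc[3]=?,scc[4]=?,scc[5]=?)
step 2: low=(low[0]=0,low[1]=1,low[2]=?,low[3]=2,low[4]=?,low[5]=?); scc=(scc[0]=0,scc[1]=?,scc[2]=?,scc[3]=1,scc[4]=?,scc[5]=?)
step 3: low=(low[0]=0,low[1]=1,low[2]=5,low[3]=2,low[4]=3,low[5]=1); scc=(scc[0]=0,scc[1]=?,scc[2]=2,scc[3]=1,scc[4]=?,scc[5]=?)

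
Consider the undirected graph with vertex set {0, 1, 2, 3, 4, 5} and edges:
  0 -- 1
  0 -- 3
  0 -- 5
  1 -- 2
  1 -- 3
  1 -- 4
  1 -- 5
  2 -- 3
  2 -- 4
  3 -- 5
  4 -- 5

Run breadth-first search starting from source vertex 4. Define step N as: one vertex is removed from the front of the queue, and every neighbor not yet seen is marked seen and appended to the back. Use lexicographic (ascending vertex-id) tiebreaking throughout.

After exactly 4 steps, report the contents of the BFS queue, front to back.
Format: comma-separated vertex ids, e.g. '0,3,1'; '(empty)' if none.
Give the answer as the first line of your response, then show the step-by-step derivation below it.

0,3

step 1: dequeue 4; queue=[1,2,5]; order=4
step 2: dequeue 1; queue=[2,5,0,3]; order=4,1
step 3: dequeue 2; queue=[5,0,3]; order=4,1,2
step 4: dequeue 5; queue=[0,3]; order=4,1,2,5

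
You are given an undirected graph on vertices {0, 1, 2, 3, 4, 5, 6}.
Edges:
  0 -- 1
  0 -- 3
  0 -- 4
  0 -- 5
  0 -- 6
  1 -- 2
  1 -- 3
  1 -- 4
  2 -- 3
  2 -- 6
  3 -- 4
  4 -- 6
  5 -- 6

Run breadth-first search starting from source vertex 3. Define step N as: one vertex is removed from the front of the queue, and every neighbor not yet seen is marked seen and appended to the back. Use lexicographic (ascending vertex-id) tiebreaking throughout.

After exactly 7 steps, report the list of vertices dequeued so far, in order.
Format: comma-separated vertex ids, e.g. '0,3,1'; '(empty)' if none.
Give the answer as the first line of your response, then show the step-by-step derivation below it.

3,0,1,2,4,5,6

step 1: dequeue 3; queue=[0,1,2,4]; order=3
step 2: dequeue 0; queue=[1,2,4,5,6]; order=3,0
step 3: dequeue 1; queue=[2,4,5,6]; order=3,0,1
step 4: dequeue 2; queue=[4,5,6]; order=3,0,1,2
step 5: dequeue 4; queue=[5,6]; order=3,0,1,2,4
step 6: dequeue 5; queue=[6]; order=3,0,1,2,4,5
step 7: dequeue 6; queue=[(empty)]; order=3,0,1,2,4,5,6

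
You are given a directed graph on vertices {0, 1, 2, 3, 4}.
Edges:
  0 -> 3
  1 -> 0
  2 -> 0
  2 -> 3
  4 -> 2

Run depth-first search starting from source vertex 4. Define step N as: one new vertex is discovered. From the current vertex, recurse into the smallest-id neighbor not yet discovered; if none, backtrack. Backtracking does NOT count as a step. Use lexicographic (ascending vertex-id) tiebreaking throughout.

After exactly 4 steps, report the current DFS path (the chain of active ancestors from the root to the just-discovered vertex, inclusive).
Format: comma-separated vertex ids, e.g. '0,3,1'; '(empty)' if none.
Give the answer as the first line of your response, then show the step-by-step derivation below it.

4,2,0,3

step 1: discover 4; path=4; order=4
step 2: discover 2; path=4>2; order=4,2
step 3: discover 0; path=4>2>0; order=4,2,0
step 4: discover 3; path=4>2>0>3; order=4,2,0,3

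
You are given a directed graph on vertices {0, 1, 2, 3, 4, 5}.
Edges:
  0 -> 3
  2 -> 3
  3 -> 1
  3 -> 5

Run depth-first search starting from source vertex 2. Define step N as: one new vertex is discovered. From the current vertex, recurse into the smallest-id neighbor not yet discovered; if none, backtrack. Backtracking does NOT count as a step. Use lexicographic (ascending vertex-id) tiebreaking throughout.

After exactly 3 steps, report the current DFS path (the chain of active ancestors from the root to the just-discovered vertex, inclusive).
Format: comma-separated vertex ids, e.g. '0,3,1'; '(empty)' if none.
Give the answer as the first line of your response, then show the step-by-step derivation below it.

2,3,1

step 1: discover 2; path=2; order=2
step 2: discover 3; path=2>3; order=2,3
step 3: discover 1; path=2>3>1; order=2,3,1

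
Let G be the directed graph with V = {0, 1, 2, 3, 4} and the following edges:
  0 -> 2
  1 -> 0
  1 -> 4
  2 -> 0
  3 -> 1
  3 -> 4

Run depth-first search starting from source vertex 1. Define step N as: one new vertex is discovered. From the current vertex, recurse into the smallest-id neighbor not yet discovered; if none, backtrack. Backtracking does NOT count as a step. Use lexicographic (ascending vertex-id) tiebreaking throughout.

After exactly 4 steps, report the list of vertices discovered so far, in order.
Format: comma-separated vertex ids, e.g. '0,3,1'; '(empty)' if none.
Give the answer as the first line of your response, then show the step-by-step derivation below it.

1,0,2,4

step 1: discover 1; path=1; order=1
step 2: discover 0; path=1>0; order=1,0
step 3: discover 2; path=1>0>2; order=1,0,2
step 4: discover 4; path=1>4; order=1,0,2,4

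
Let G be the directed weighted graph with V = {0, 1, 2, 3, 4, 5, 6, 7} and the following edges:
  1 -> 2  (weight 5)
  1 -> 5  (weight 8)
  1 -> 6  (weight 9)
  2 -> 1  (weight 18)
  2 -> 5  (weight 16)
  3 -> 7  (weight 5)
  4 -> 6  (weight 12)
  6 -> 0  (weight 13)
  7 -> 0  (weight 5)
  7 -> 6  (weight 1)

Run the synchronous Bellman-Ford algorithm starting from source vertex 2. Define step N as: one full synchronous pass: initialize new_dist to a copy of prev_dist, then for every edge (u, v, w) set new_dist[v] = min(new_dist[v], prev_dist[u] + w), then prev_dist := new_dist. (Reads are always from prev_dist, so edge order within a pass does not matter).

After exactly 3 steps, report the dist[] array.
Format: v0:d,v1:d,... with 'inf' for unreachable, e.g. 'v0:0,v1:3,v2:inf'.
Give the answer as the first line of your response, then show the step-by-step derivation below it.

v0:40,v1:18,v2:0,v3:inf,v4:inf,v5:16,v6:27,v7:inf

step 1: dist = v0:inf,v1:18,v2:0,v3:inf,v4:inf,v5:16,v6:inf,v7:inf
step 2: dist = v0:inf,v1:18,v2:0,v3:inf,v4:inf,v5:16,v6:27,v7:inf
step 3: dist = v0:40,v1:18,v2:0,v3:inf,v4:inf,v5:16,v6:27,v7:inf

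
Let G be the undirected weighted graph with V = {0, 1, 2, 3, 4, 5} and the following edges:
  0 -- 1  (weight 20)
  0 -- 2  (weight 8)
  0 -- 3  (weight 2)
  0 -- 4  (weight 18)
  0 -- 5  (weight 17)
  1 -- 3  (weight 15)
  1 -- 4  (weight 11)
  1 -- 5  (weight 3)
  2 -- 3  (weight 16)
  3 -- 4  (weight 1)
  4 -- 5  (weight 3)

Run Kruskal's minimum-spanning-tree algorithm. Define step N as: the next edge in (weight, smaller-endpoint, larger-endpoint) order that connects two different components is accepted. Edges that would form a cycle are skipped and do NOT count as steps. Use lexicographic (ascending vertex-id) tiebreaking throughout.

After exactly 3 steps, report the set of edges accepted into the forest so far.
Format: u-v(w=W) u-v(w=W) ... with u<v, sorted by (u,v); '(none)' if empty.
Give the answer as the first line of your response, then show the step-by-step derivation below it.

0-3(w=2) 1-5(w=3) 3-4(w=1)

step 1: add edge 3-4 (w=1); MST = {3-4(w=1)}
step 2: add edge 0-3 (w=2); MST = {0-3(w=2) 3-4(w=1)}
step 3: add edge 1-5 (w=3); MST = {0-3(w=2) 1-5(w=3) 3-4(w=1)}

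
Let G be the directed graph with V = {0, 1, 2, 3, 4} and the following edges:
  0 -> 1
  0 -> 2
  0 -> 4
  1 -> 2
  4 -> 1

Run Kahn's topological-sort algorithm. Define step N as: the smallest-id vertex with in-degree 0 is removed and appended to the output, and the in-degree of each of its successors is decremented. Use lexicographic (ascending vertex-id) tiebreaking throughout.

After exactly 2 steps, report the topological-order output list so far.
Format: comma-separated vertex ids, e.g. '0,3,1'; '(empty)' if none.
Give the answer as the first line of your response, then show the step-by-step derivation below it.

0,3

step 1: output 0; order=[0]; indeg=(0,1,1,0,0)
step 2: output 3; order=[0,3]; indeg=(0,1,1,0,0)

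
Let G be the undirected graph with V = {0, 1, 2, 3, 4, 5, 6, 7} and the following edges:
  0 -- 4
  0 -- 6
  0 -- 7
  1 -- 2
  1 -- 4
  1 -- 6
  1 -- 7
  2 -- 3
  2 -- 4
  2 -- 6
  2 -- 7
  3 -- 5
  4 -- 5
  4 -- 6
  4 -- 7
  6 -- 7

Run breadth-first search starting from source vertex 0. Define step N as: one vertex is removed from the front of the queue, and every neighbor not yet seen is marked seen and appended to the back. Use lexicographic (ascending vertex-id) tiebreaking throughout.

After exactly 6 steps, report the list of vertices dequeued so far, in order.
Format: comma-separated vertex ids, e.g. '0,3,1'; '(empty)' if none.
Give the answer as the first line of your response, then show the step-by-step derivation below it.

0,4,6,7,1,2

step 1: dequeue 0; queue=[4,6,7]; order=0
step 2: dequeue 4; queue=[6,7,1,2,5]; order=0,4
step 3: dequeue 6; queue=[7,1,2,5]; order=0,4,6
step 4: dequeue 7; queue=[1,2,5]; order=0,4,6,7
step 5: dequeue 1; queue=[2,5]; order=0,4,6,7,1
step 6: dequeue 2; queue=[5,3]; order=0,4,6,7,1,2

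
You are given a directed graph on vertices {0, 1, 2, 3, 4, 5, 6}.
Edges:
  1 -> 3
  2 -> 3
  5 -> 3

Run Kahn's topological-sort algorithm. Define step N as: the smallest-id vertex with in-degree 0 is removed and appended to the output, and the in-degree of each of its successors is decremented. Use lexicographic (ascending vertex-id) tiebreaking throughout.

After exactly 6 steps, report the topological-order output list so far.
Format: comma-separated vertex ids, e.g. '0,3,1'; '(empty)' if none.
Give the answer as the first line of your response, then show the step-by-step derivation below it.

0,1,2,4,5,3

step 1: output 0; order=[0]; indeg=(0,0,0,3,0,0,0)
step 2: output 1; order=[0,1]; indeg=(0,0,0,2,0,0,0)
step 3: output 2; order=[0,1,2]; indeg=(0,0,0,1,0,0,0)
step 4: output 4; order=[0,1,2,4]; indeg=(0,0,0,1,0,0,0)
step 5: output 5; order=[0,1,2,4,5]; indeg=(0,0,0,0,0,0,0)
step 6: output 3; order=[0,1,2,4,5,3]; indeg=(0,0,0,0,0,0,0)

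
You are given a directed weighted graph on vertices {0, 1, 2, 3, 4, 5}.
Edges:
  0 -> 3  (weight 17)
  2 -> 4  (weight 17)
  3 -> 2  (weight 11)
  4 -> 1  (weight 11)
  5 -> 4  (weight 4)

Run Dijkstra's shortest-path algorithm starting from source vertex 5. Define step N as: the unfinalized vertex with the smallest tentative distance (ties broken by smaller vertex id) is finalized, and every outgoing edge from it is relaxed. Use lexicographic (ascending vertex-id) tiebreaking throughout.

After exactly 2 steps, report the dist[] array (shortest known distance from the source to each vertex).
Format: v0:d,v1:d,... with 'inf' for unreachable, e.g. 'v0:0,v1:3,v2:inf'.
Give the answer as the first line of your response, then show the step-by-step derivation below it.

v0:inf,v1:15,v2:inf,v3:inf,v4:4,v5:0

step 1: dist = v0:inf,v1:inf,v2:inf,v3:inf,v4:4,v5:0
step 2: dist = v0:inf,v1:15,v2:inf,v3:inf,v4:4,v5:0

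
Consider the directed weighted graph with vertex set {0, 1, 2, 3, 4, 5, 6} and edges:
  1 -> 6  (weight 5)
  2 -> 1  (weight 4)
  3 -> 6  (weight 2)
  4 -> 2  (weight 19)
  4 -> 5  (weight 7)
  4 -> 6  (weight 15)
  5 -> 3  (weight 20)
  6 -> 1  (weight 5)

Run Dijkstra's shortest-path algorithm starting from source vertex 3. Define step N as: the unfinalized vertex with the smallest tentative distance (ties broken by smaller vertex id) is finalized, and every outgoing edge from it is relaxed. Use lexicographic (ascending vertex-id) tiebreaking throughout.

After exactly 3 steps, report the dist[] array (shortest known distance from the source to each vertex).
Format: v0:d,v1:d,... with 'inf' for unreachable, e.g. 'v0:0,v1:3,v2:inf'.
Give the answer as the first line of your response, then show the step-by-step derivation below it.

v0:inf,v1:7,v2:inf,v3:0,v4:inf,v5:inf,v6:2

step 1: dist = v0:inf,v1:inf,v2:inf,v3:0,v4:inf,v5:inf,v6:2
step 2: dist = v0:inf,v1:7,v2:inf,v3:0,v4:inf,v5:inf,v6:2
step 3: dist = v0:inf,v1:7,v2:inf,v3:0,v4:inf,v5:inf,v6:2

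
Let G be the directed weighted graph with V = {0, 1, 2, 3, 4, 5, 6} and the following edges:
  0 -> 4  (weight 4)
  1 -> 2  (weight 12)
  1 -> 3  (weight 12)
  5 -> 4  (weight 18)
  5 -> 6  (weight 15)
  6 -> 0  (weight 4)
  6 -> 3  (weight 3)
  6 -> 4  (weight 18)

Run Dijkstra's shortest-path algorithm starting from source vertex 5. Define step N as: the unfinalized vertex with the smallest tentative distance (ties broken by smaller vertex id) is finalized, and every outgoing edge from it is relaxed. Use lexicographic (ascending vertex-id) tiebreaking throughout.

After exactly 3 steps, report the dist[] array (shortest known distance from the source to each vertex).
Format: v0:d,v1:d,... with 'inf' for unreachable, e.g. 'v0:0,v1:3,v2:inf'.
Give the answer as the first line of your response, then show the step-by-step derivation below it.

v0:19,v1:inf,v2:inf,v3:18,v4:18,v5:0,v6:15

step 1: dist = v0:inf,v1:inf,v2:inf,v3:inf,v4:18,v5:0,v6:15
step 2: dist = v0:19,v1:inf,v2:inf,v3:18,v4:18,v5:0,v6:15
step 3: dist = v0:19,v1:inf,v2:inf,v3:18,v4:18,v5:0,v6:15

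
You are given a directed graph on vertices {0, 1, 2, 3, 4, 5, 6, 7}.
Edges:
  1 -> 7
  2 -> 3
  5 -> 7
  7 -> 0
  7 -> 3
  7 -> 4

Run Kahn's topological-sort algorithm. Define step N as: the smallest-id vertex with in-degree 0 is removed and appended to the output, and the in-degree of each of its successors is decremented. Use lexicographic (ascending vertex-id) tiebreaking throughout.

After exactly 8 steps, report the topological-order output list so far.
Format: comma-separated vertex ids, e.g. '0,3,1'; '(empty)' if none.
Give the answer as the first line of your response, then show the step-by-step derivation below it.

1,2,5,6,7,0,3,4

step 1: output 1; order=[1]; indeg=(1,0,0,2,1,0,0,1)
step 2: output 2; order=[1,2]; indeg=(1,0,0,1,1,0,0,1)
step 3: output 5; order=[1,2,5]; indeg=(1,0,0,1,1,0,0,0)
step 4: output 6; order=[1,2,5,6]; indeg=(1,0,0,1,1,0,0,0)
step 5: output 7; order=[1,2,5,6,7]; indeg=(0,0,0,0,0,0,0,0)
step 6: output 0; order=[1,2,5,6,7,0]; indeg=(0,0,0,0,0,0,0,0)
step 7: output 3; order=[1,2,5,6,7,0,3]; indeg=(0,0,0,0,0,0,0,0)
step 8: output 4; order=[1,2,5,6,7,0,3,4]; indeg=(0,0,0,0,0,0,0,0)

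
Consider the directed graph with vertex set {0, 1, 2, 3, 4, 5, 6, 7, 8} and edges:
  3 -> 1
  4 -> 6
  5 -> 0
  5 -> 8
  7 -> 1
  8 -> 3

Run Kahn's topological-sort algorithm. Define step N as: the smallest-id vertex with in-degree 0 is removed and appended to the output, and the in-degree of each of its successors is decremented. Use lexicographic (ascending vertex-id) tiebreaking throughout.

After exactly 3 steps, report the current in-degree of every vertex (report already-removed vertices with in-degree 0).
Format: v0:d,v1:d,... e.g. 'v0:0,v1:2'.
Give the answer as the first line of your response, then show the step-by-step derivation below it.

v0:0,v1:2,v2:0,v3:1,v4:0,v5:0,v6:0,v7:0,v8:0

step 1: output 2; order=[2]; indeg=(1,2,0,1,0,0,1,0,1)
step 2: output 4; order=[2,4]; indeg=(1,2,0,1,0,0,0,0,1)
step 3: output 5; order=[2,4,5]; indeg=(0,2,0,1,0,0,0,0,0)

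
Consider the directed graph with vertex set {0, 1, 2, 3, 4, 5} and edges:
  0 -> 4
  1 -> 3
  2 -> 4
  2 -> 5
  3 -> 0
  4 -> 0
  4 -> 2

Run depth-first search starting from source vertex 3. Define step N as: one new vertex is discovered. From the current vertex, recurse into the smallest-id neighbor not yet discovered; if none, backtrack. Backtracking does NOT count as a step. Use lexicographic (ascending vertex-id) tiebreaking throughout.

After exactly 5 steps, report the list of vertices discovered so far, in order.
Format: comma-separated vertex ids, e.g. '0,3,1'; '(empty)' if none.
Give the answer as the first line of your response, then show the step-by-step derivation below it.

3,0,4,2,5

step 1: discover 3; path=3; order=3
step 2: discover 0; path=3>0; order=3,0
step 3: discover 4; path=3>0>4; order=3,0,4
step 4: discover 2; path=3>0>4>2; order=3,0,4,2
step 5: discover 5; path=3>0>4>2>5; order=3,0,4,2,5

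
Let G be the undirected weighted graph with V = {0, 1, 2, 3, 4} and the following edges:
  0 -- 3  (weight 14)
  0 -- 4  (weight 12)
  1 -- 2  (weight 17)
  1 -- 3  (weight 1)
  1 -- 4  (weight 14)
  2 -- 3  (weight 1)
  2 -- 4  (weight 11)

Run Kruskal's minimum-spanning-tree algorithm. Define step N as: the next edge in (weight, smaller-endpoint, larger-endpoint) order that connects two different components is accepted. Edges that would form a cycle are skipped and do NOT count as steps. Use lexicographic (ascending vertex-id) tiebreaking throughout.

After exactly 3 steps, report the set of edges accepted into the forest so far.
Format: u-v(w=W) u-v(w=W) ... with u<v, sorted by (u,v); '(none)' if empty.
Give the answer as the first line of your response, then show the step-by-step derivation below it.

1-3(w=1) 2-3(w=1) 2-4(w=11)

step 1: add edge 1-3 (w=1); MST = {1-3(w=1)}
step 2: add edge 2-3 (w=1); MST = {1-3(w=1) 2-3(w=1)}
step 3: add edge 2-4 (w=11); MST = {1-3(w=1) 2-3(w=1) 2-4(w=11)}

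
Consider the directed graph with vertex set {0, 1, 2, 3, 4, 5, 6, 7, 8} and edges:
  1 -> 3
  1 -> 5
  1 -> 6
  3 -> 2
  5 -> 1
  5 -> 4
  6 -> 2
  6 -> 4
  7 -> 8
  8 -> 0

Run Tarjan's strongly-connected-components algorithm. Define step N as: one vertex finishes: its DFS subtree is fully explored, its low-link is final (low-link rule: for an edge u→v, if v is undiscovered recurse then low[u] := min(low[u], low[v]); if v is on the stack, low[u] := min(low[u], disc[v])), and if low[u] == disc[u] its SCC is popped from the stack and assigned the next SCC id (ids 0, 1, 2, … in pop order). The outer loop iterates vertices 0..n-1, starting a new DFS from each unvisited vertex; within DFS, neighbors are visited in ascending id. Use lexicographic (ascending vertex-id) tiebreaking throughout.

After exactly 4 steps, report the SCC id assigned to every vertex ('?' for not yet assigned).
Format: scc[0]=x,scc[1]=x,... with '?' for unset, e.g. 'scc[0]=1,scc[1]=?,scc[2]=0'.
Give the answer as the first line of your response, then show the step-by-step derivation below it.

scc[0]=0,scc[1]=?,scc[2]=1,scc[3]=2,scc[4]=3,scc[5]=?,scc[6]=?,scc[7]=?,scc[8]=?

step 1: low=(low[0]=0,low[1]=?,low[2]=?,low[3]=?,low[4]=?,low[5]=?,low[6]=?,low[7]=?,low[8]=?); scc=(scc[0]=0,scc[1]=?,scc[2]=?,scc[3]=?,scc[4]=?,scc[5]=?,scc[6]=?,scc[7]=?,scc[8]=?)
step 2: low=(low[0]=0,low[1]=1,low[2]=3,low[3]=2,low[4]=?,low[5]=?,low[6]=?,low[7]=?,low[8]=?); scc=(scc[0]=0,scc[1]=?,scc[2]=1,scc[3]=?,scc[4]=?,scc[5]=?,scc[6]=?,scc[7]=?,scc[8]=?)
step 3: low=(low[0]=0,low[1]=1,low[2]=3,low[3]=2,low[4]=?,low[5]=?,low[6]=?,low[7]=?,low[8]=?); scc=(scc[0]=0,scc[1]=?,scc[2]=1,scc[3]=2,scc[4]=?,scc[5]=?,scc[6]=?,scc[7]=?,scc[8]=?)
step 4: low=(low[0]=0,low[1]=1,low[2]=3,low[3]=2,low[4]=5,low[5]=1,low[6]=?,low[7]=?,low[8]=?); scc=(scc[0]=0,scc[1]=?,scc[2]=1,scc[3]=2,scc[4]=3,scc[5]=?,scc[6]=?,scc[7]=?,scc[8]=?)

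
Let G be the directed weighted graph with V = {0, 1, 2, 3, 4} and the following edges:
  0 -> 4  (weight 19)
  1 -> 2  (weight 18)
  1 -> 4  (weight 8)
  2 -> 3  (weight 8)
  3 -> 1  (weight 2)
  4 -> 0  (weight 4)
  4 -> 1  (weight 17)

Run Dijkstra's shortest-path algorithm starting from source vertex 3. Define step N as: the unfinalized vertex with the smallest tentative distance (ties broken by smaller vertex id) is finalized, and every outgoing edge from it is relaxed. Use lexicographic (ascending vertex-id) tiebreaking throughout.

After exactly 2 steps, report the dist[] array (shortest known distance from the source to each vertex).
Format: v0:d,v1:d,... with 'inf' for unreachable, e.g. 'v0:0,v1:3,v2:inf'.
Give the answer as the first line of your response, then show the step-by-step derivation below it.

v0:inf,v1:2,v2:20,v3:0,v4:10

step 1: dist = v0:inf,v1:2,v2:inf,v3:0,v4:inf
step 2: dist = v0:inf,v1:2,v2:20,v3:0,v4:10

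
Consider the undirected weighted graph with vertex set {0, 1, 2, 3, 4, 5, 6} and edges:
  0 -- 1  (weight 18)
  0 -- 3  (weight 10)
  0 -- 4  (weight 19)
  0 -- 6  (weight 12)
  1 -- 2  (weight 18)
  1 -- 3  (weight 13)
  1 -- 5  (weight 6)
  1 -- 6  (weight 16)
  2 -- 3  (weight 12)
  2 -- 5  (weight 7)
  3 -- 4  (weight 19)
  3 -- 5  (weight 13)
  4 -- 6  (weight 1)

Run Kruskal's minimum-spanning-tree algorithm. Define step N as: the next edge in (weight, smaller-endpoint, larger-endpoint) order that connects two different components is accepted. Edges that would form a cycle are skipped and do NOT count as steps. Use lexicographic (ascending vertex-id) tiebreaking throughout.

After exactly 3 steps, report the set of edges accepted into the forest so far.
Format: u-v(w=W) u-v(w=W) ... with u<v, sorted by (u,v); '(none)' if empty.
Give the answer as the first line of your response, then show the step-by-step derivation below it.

1-5(w=6) 2-5(w=7) 4-6(w=1)

step 1: add edge 4-6 (w=1); MST = {4-6(w=1)}
step 2: add edge 1-5 (w=6); MST = {1-5(w=6) 4-6(w=1)}
step 3: add edge 2-5 (w=7); MST = {1-5(w=6) 2-5(w=7) 4-6(w=1)}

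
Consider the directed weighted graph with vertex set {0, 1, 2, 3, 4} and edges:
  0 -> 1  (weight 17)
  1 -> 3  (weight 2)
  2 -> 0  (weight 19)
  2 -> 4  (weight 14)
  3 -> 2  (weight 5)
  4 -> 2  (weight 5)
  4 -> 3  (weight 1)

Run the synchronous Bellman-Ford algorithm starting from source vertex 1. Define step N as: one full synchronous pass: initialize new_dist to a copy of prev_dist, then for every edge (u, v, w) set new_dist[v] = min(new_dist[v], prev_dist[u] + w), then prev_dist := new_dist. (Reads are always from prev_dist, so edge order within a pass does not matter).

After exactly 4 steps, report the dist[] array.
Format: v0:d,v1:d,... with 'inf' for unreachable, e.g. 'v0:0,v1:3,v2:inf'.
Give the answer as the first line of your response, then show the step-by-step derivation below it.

v0:26,v1:0,v2:7,v3:2,v4:21

step 1: dist = v0:inf,v1:0,v2:inf,v3:2,v4:inf
step 2: dist = v0:inf,v1:0,v2:7,v3:2,v4:inf
step 3: dist = v0:26,v1:0,v2:7,v3:2,v4:21
step 4: dist = v0:26,v1:0,v2:7,v3:2,v4:21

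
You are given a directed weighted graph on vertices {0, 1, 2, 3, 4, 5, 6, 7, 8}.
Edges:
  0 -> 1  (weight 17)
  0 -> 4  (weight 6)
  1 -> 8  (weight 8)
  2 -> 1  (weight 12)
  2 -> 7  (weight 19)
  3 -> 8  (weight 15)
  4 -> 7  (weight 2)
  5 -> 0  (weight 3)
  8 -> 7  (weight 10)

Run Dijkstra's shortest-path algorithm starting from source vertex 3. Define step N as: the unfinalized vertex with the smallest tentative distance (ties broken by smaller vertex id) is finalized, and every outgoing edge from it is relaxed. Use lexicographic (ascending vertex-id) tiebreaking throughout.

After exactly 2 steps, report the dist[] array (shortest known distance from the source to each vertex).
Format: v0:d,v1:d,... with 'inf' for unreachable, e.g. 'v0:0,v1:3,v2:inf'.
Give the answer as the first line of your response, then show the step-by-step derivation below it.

v0:inf,v1:inf,v2:inf,v3:0,v4:inf,v5:inf,v6:inf,v7:25,v8:15

step 1: dist = v0:inf,v1:inf,v2:inf,v3:0,v4:inf,v5:inf,v6:inf,v7:inf,v8:15
step 2: dist = v0:inf,v1:inf,v2:inf,v3:0,v4:inf,v5:inf,v6:inf,v7:25,v8:15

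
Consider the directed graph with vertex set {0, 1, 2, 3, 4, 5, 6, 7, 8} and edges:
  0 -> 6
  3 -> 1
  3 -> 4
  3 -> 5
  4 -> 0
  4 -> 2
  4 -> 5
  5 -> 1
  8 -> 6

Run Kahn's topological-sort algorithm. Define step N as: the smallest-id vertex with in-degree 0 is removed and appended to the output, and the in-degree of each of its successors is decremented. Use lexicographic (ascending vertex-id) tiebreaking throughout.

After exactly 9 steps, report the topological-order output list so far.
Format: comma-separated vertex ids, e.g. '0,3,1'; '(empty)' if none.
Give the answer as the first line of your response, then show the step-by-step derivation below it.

3,4,0,2,5,1,7,8,6

step 1: output 3; order=[3]; indeg=(1,1,1,0,0,1,2,0,0)
step 2: output 4; order=[3,4]; indeg=(0,1,0,0,0,0,2,0,0)
step 3: output 0; order=[3,4,0]; indeg=(0,1,0,0,0,0,1,0,0)
step 4: output 2; order=[3,4,0,2]; indeg=(0,1,0,0,0,0,1,0,0)
step 5: output 5; order=[3,4,0,2,5]; indeg=(0,0,0,0,0,0,1,0,0)
step 6: output 1; order=[3,4,0,2,5,1]; indeg=(0,0,0,0,0,0,1,0,0)
step 7: output 7; order=[3,4,0,2,5,1,7]; indeg=(0,0,0,0,0,0,1,0,0)
step 8: output 8; order=[3,4,0,2,5,1,7,8]; indeg=(0,0,0,0,0,0,0,0,0)
step 9: output 6; order=[3,4,0,2,5,1,7,8,6]; indeg=(0,0,0,0,0,0,0,0,0)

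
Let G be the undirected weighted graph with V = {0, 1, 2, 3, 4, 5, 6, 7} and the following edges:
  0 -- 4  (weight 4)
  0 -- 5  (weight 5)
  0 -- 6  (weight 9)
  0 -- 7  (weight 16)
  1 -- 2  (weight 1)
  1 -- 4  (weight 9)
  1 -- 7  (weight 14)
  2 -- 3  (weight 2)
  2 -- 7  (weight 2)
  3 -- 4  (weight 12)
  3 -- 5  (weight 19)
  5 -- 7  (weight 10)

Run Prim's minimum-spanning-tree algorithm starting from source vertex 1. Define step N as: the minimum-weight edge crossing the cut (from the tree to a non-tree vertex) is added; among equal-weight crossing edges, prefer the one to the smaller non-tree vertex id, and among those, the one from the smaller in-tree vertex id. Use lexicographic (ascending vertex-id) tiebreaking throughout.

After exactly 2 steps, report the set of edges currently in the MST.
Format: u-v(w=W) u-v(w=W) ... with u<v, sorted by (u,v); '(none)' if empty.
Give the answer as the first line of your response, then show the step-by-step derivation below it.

1-2(w=1) 2-3(w=2)

step 1: add edge 1-2 (w=1); MST = {1-2(w=1)}
step 2: add edge 2-3 (w=2); MST = {1-2(w=1) 2-3(w=2)}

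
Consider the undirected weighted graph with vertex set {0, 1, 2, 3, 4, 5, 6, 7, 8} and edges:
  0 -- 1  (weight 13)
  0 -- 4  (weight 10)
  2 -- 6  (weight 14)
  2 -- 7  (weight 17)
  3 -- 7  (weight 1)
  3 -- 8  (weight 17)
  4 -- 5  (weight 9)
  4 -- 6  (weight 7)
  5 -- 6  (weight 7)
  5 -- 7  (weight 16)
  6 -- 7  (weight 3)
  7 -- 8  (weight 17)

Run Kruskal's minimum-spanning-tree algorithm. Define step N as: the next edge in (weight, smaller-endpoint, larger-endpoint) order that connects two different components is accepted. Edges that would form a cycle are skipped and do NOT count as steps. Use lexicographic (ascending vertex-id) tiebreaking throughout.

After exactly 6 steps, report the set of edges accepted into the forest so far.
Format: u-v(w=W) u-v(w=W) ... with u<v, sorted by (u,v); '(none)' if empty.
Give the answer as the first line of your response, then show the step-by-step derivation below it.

0-1(w=13) 0-4(w=10) 3-7(w=1) 4-6(w=7) 5-6(w=7) 6-7(w=3)

step 1: add edge 3-7 (w=1); MST = {3-7(w=1)}
step 2: add edge 6-7 (w=3); MST = {3-7(w=1) 6-7(w=3)}
step 3: add edge 4-6 (w=7); MST = {3-7(w=1) 4-6(w=7) 6-7(w=3)}
step 4: add edge 5-6 (w=7); MST = {3-7(w=1) 4-6(w=7) 5-6(w=7) 6-7(w=3)}
step 5: add edge 0-4 (w=10); MST = {0-4(w=10) 3-7(w=1) 4-6(w=7) 5-6(w=7) 6-7(w=3)}
step 6: add edge 0-1 (w=13); MST = {0-1(w=13) 0-4(w=10) 3-7(w=1) 4-6(w=7) 5-6(w=7) 6-7(w=3)}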